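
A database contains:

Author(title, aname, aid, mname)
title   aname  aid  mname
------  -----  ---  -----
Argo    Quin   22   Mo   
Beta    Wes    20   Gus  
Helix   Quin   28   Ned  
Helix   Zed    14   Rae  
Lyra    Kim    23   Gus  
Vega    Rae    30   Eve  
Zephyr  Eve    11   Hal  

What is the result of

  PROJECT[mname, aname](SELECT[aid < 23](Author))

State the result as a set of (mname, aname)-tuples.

σ[aid < 23]: keep tuples satisfying aid < 23 → {(Argo, Quin, 22, Mo), (Beta, Wes, 20, Gus), (Helix, Zed, 14, Rae), (Zephyr, Eve, 11, Hal)}
π_{mname, aname} gives {(Gus, Wes), (Hal, Eve), (Mo, Quin), (Rae, Zed)}.

{(Gus, Wes), (Hal, Eve), (Mo, Quin), (Rae, Zed)}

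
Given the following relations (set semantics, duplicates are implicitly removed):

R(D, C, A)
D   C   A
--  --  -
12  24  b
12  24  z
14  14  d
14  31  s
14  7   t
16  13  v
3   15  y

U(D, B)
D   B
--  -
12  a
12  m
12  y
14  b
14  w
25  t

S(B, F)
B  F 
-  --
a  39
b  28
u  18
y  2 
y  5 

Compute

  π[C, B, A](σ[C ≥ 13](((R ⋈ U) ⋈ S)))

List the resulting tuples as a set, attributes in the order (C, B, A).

{(14, b, d), (24, a, b), (24, a, z), (24, y, b), (24, y, z), (31, b, s)}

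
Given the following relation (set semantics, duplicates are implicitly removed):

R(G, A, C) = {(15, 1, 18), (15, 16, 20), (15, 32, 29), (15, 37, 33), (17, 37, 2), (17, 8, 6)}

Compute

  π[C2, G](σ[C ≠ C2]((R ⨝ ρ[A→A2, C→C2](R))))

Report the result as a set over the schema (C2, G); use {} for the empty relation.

ρ[A→A2, C→C2]: schema becomes (G, A2, C2); tuples unchanged.
Natural join on G: {(15, 1, 18, 1, 18), (15, 1, 18, 16, 20), (15, 1, 18, 32, 29), (15, 1, 18, 37, 33), (15, 16, 20, 1, 18), (15, 16, 20, 16, 20), (15, 16, 20, 32, 29), (15, 16, 20, 37, 33), (15, 32, 29, 1, 18), (15, 32, 29, 16, 20), (15, 32, 29, 32, 29), (15, 32, 29, 37, 33), (15, 37, 33, 1, 18), (15, 37, 33, 16, 20), (15, 37, 33, 32, 29), (15, 37, 33, 37, 33), (17, 37, 2, 37, 2), (17, 37, 2, 8, 6), (17, 8, 6, 37, 2), (17, 8, 6, 8, 6)}
σ[C ≠ C2]: keep tuples satisfying C ≠ C2 → {(15, 1, 18, 16, 20), (15, 1, 18, 32, 29), (15, 1, 18, 37, 33), (15, 16, 20, 1, 18), (15, 16, 20, 32, 29), (15, 16, 20, 37, 33), (15, 32, 29, 1, 18), (15, 32, 29, 16, 20), (15, 32, 29, 37, 33), (15, 37, 33, 1, 18), (15, 37, 33, 16, 20), (15, 37, 33, 32, 29), (17, 37, 2, 8, 6), (17, 8, 6, 37, 2)}
Projecting to C2, G (8 duplicate(s) eliminated): {(18, 15), (2, 17), (20, 15), (29, 15), (33, 15), (6, 17)}

{(18, 15), (2, 17), (20, 15), (29, 15), (33, 15), (6, 17)}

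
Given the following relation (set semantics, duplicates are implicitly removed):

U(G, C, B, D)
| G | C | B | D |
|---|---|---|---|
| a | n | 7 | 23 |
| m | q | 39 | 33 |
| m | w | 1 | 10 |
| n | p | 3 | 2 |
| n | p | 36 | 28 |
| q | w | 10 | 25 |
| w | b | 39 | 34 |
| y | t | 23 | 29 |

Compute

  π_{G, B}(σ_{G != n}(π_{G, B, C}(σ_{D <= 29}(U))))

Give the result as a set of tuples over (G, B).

{(a, 7), (m, 1), (q, 10), (y, 23)}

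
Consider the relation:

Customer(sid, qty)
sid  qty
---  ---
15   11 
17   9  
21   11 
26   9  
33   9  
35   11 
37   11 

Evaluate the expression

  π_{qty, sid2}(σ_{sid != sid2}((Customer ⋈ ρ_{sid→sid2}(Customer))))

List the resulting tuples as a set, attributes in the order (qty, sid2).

ρ[sid→sid2]: schema becomes (sid2, qty); tuples unchanged.
Customer ⋈ ρ_{sid→sid2}(Customer) (natural join on qty): {(15, 11, 15), (15, 11, 21), (15, 11, 35), (15, 11, 37), (17, 9, 17), (17, 9, 26), (17, 9, 33), (21, 11, 15), (21, 11, 21), (21, 11, 35), (21, 11, 37), (26, 9, 17), (26, 9, 26), (26, 9, 33), (33, 9, 17), (33, 9, 26), (33, 9, 33), (35, 11, 15), (35, 11, 21), (35, 11, 35), (35, 11, 37), (37, 11, 15), (37, 11, 21), (37, 11, 35), (37, 11, 37)}
Filtering on sid != sid2 leaves {(15, 11, 21), (15, 11, 35), (15, 11, 37), (17, 9, 26), (17, 9, 33), (21, 11, 15), (21, 11, 35), (21, 11, 37), (26, 9, 17), (26, 9, 33), (33, 9, 17), (33, 9, 26), (35, 11, 15), (35, 11, 21), (35, 11, 37), (37, 11, 15), (37, 11, 21), (37, 11, 35)}.
Projecting to qty, sid2 (11 duplicate(s) eliminated): {(11, 15), (11, 21), (11, 35), (11, 37), (9, 17), (9, 26), (9, 33)}

{(11, 15), (11, 21), (11, 35), (11, 37), (9, 17), (9, 26), (9, 33)}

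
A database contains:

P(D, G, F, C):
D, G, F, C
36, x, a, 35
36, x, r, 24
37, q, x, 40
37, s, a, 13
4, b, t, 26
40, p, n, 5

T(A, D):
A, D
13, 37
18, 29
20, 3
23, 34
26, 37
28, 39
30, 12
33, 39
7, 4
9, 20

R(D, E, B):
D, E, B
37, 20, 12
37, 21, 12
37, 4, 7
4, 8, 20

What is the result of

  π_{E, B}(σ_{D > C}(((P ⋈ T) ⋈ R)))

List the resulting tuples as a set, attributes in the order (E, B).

{(20, 12), (21, 12), (4, 7)}

Natural join on D: {(37, q, x, 40, 13), (37, q, x, 40, 26), (37, s, a, 13, 13), (37, s, a, 13, 26), (4, b, t, 26, 7)}
Natural join on D: {(37, q, x, 40, 13, 20, 12), (37, q, x, 40, 13, 21, 12), (37, q, x, 40, 13, 4, 7), (37, q, x, 40, 26, 20, 12), (37, q, x, 40, 26, 21, 12), (37, q, x, 40, 26, 4, 7), (37, s, a, 13, 13, 20, 12), (37, s, a, 13, 13, 21, 12), (37, s, a, 13, 13, 4, 7), (37, s, a, 13, 26, 20, 12), (37, s, a, 13, 26, 21, 12), (37, s, a, 13, 26, 4, 7), (4, b, t, 26, 7, 8, 20)}
Apply σ_{D > C}; surviving tuples: {(37, s, a, 13, 13, 20, 12), (37, s, a, 13, 13, 21, 12), (37, s, a, 13, 13, 4, 7), (37, s, a, 13, 26, 20, 12), (37, s, a, 13, 26, 21, 12), (37, s, a, 13, 26, 4, 7)}
π_{E, B} gives {(20, 12), (21, 12), (4, 7)} (3 duplicate(s) eliminated).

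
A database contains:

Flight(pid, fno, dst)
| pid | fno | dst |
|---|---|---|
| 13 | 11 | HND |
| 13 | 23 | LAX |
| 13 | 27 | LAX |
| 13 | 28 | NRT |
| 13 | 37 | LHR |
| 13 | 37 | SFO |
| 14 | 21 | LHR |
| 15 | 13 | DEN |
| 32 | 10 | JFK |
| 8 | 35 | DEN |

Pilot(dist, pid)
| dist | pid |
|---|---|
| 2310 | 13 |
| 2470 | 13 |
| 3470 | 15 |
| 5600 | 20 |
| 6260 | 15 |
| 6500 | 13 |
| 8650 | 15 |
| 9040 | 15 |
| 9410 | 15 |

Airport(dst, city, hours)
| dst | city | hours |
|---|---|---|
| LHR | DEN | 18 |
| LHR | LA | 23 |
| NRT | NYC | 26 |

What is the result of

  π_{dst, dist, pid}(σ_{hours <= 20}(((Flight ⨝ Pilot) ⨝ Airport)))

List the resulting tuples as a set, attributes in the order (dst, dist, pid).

{(LHR, 2310, 13), (LHR, 2470, 13), (LHR, 6500, 13)}

Flight ⋈ Pilot (natural join on pid): {(13, 11, HND, 2310), (13, 11, HND, 2470), (13, 11, HND, 6500), (13, 23, LAX, 2310), (13, 23, LAX, 2470), (13, 23, LAX, 6500), (13, 27, LAX, 2310), (13, 27, LAX, 2470), (13, 27, LAX, 6500), (13, 28, NRT, 2310), (13, 28, NRT, 2470), (13, 28, NRT, 6500), (13, 37, LHR, 2310), (13, 37, LHR, 2470), (13, 37, LHR, 6500), (13, 37, SFO, 2310), (13, 37, SFO, 2470), (13, 37, SFO, 6500), (15, 13, DEN, 3470), (15, 13, DEN, 6260), (15, 13, DEN, 8650), (15, 13, DEN, 9040), (15, 13, DEN, 9410)}
(Flight ⨝ Pilot) ⋈ Airport (natural join on dst): {(13, 28, NRT, 2310, NYC, 26), (13, 28, NRT, 2470, NYC, 26), (13, 28, NRT, 6500, NYC, 26), (13, 37, LHR, 2310, DEN, 18), (13, 37, LHR, 2310, LA, 23), (13, 37, LHR, 2470, DEN, 18), (13, 37, LHR, 2470, LA, 23), (13, 37, LHR, 6500, DEN, 18), (13, 37, LHR, 6500, LA, 23)}
Apply σ_{hours <= 20}; surviving tuples: {(13, 37, LHR, 2310, DEN, 18), (13, 37, LHR, 2470, DEN, 18), (13, 37, LHR, 6500, DEN, 18)}
Keep only column(s) dst, dist, pid: {(LHR, 2310, 13), (LHR, 2470, 13), (LHR, 6500, 13)}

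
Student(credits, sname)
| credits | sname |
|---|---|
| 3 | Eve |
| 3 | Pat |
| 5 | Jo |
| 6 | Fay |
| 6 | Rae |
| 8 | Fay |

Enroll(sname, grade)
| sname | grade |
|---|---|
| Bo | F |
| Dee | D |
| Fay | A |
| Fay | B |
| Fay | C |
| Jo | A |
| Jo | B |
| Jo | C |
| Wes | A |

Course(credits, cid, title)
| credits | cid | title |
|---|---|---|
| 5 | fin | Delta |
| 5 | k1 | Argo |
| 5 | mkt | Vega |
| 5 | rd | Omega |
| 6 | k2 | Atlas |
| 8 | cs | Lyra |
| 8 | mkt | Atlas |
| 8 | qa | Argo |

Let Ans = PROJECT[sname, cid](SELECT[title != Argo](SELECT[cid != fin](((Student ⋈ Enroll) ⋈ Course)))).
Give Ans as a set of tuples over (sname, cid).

{(Fay, cs), (Fay, k2), (Fay, mkt), (Jo, mkt), (Jo, rd)}

Joining Student and Enroll on sname yields {(5, Jo, A), (5, Jo, B), (5, Jo, C), (6, Fay, A), (6, Fay, B), (6, Fay, C), (8, Fay, A), (8, Fay, B), (8, Fay, C)}.
Joining (Student ⋈ Enroll) and Course on credits yields {(5, Jo, A, fin, Delta), (5, Jo, A, k1, Argo), (5, Jo, A, mkt, Vega), (5, Jo, A, rd, Omega), (5, Jo, B, fin, Delta), (5, Jo, B, k1, Argo), (5, Jo, B, mkt, Vega), (5, Jo, B, rd, Omega), (5, Jo, C, fin, Delta), (5, Jo, C, k1, Argo), (5, Jo, C, mkt, Vega), (5, Jo, C, rd, Omega), (6, Fay, A, k2, Atlas), (6, Fay, B, k2, Atlas), (6, Fay, C, k2, Atlas), (8, Fay, A, cs, Lyra), (8, Fay, A, mkt, Atlas), (8, Fay, A, qa, Argo), (8, Fay, B, cs, Lyra), (8, Fay, B, mkt, Atlas), (8, Fay, B, qa, Argo), (8, Fay, C, cs, Lyra), (8, Fay, C, mkt, Atlas), (8, Fay, C, qa, Argo)}.
Filtering on cid != fin leaves {(5, Jo, A, k1, Argo), (5, Jo, A, mkt, Vega), (5, Jo, A, rd, Omega), (5, Jo, B, k1, Argo), (5, Jo, B, mkt, Vega), (5, Jo, B, rd, Omega), (5, Jo, C, k1, Argo), (5, Jo, C, mkt, Vega), (5, Jo, C, rd, Omega), (6, Fay, A, k2, Atlas), (6, Fay, B, k2, Atlas), (6, Fay, C, k2, Atlas), (8, Fay, A, cs, Lyra), (8, Fay, A, mkt, Atlas), (8, Fay, A, qa, Argo), (8, Fay, B, cs, Lyra), (8, Fay, B, mkt, Atlas), (8, Fay, B, qa, Argo), (8, Fay, C, cs, Lyra), (8, Fay, C, mkt, Atlas), (8, Fay, C, qa, Argo)}.
Filtering on title != Argo leaves {(5, Jo, A, mkt, Vega), (5, Jo, A, rd, Omega), (5, Jo, B, mkt, Vega), (5, Jo, B, rd, Omega), (5, Jo, C, mkt, Vega), (5, Jo, C, rd, Omega), (6, Fay, A, k2, Atlas), (6, Fay, B, k2, Atlas), (6, Fay, C, k2, Atlas), (8, Fay, A, cs, Lyra), (8, Fay, A, mkt, Atlas), (8, Fay, B, cs, Lyra), (8, Fay, B, mkt, Atlas), (8, Fay, C, cs, Lyra), (8, Fay, C, mkt, Atlas)}.
Projecting to sname, cid (10 duplicate(s) eliminated): {(Fay, cs), (Fay, k2), (Fay, mkt), (Jo, mkt), (Jo, rd)}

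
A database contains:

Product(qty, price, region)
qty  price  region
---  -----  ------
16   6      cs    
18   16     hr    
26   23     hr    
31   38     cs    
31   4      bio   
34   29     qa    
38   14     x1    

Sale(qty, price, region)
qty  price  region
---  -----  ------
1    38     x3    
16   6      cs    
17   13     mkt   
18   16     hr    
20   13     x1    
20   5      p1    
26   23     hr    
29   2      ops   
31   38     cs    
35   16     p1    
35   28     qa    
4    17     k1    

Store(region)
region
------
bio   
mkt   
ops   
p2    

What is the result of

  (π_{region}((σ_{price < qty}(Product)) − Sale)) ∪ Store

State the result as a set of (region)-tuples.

{bio, mkt, ops, p2, qa, x1}

Filtering on price < qty leaves {(16, 6, cs), (18, 16, hr), (26, 23, hr), (31, 4, bio), (34, 29, qa), (38, 14, x1)}.
Taking the difference: {(31, 4, bio), (34, 29, qa), (38, 14, x1)}
π[region]: project onto (region) → {bio, qa, x1}
Taking the union: {bio, mkt, ops, p2, qa, x1}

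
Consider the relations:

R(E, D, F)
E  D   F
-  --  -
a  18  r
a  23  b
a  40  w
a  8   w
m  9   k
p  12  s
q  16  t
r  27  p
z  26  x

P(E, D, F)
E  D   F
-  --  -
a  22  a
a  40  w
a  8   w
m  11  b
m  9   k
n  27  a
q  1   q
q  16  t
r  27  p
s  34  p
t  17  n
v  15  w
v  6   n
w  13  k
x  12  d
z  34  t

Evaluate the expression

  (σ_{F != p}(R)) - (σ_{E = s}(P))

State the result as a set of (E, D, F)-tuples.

Selection F != p: {(a, 18, r), (a, 23, b), (a, 40, w), (a, 8, w), (m, 9, k), (p, 12, s), (q, 16, t), (z, 26, x)}
Selection E = s: {(s, 34, p)}
Difference: {(a, 18, r), (a, 23, b), (a, 40, w), (a, 8, w), (m, 9, k), (p, 12, s), (q, 16, t), (z, 26, x)} with {(s, 34, p)} → {(a, 18, r), (a, 23, b), (a, 40, w), (a, 8, w), (m, 9, k), (p, 12, s), (q, 16, t), (z, 26, x)}

{(a, 18, r), (a, 23, b), (a, 40, w), (a, 8, w), (m, 9, k), (p, 12, s), (q, 16, t), (z, 26, x)}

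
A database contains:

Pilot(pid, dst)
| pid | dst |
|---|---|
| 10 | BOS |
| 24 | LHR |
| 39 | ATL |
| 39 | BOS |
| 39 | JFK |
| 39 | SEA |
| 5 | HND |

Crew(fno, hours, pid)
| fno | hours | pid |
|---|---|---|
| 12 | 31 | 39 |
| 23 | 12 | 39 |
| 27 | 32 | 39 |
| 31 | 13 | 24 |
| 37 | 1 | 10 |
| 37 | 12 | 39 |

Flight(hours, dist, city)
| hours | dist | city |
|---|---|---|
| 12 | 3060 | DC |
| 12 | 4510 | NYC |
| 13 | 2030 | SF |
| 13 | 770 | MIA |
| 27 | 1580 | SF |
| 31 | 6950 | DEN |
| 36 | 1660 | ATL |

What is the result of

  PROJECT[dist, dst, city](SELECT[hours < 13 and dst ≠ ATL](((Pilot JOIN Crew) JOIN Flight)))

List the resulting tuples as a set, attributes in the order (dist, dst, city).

Pilot ⋈ Crew (natural join on pid): {(10, BOS, 37, 1), (24, LHR, 31, 13), (39, ATL, 12, 31), (39, ATL, 23, 12), (39, ATL, 27, 32), (39, ATL, 37, 12), (39, BOS, 12, 31), (39, BOS, 23, 12), (39, BOS, 27, 32), (39, BOS, 37, 12), (39, JFK, 12, 31), (39, JFK, 23, 12), (39, JFK, 27, 32), (39, JFK, 37, 12), (39, SEA, 12, 31), (39, SEA, 23, 12), (39, SEA, 27, 32), (39, SEA, 37, 12)}
(Pilot JOIN Crew) ⋈ Flight (natural join on hours): {(24, LHR, 31, 13, 2030, SF), (24, LHR, 31, 13, 770, MIA), (39, ATL, 12, 31, 6950, DEN), (39, ATL, 23, 12, 3060, DC), (39, ATL, 23, 12, 4510, NYC), (39, ATL, 37, 12, 3060, DC), (39, ATL, 37, 12, 4510, NYC), (39, BOS, 12, 31, 6950, DEN), (39, BOS, 23, 12, 3060, DC), (39, BOS, 23, 12, 4510, NYC), (39, BOS, 37, 12, 3060, DC), (39, BOS, 37, 12, 4510, NYC), (39, JFK, 12, 31, 6950, DEN), (39, JFK, 23, 12, 3060, DC), (39, JFK, 23, 12, 4510, NYC), (39, JFK, 37, 12, 3060, DC), (39, JFK, 37, 12, 4510, NYC), (39, SEA, 12, 31, 6950, DEN), (39, SEA, 23, 12, 3060, DC), (39, SEA, 23, 12, 4510, NYC), (39, SEA, 37, 12, 3060, DC), (39, SEA, 37, 12, 4510, NYC)}
Apply σ_{hours < 13 and dst ≠ ATL}; surviving tuples: {(39, BOS, 23, 12, 3060, DC), (39, BOS, 23, 12, 4510, NYC), (39, BOS, 37, 12, 3060, DC), (39, BOS, 37, 12, 4510, NYC), (39, JFK, 23, 12, 3060, DC), (39, JFK, 23, 12, 4510, NYC), (39, JFK, 37, 12, 3060, DC), (39, JFK, 37, 12, 4510, NYC), (39, SEA, 23, 12, 3060, DC), (39, SEA, 23, 12, 4510, NYC), (39, SEA, 37, 12, 3060, DC), (39, SEA, 37, 12, 4510, NYC)}
π[dist, dst, city]: project onto (dist, dst, city) (6 duplicate(s) eliminated) → {(3060, BOS, DC), (3060, JFK, DC), (3060, SEA, DC), (4510, BOS, NYC), (4510, JFK, NYC), (4510, SEA, NYC)}

{(3060, BOS, DC), (3060, JFK, DC), (3060, SEA, DC), (4510, BOS, NYC), (4510, JFK, NYC), (4510, SEA, NYC)}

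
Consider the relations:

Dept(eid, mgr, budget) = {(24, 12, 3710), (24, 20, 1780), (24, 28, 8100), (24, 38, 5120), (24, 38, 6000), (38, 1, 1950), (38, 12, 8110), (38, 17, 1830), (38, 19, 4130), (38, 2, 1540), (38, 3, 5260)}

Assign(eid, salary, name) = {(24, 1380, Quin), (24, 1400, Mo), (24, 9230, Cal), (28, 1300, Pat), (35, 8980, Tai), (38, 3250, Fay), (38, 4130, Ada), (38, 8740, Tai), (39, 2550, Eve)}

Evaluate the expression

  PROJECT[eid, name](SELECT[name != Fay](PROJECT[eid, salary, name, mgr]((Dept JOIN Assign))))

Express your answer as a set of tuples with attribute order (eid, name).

{(24, Cal), (24, Mo), (24, Quin), (38, Ada), (38, Tai)}

Natural join on eid: {(24, 12, 3710, 1380, Quin), (24, 12, 3710, 1400, Mo), (24, 12, 3710, 9230, Cal), (24, 20, 1780, 1380, Quin), (24, 20, 1780, 1400, Mo), (24, 20, 1780, 9230, Cal), (24, 28, 8100, 1380, Quin), (24, 28, 8100, 1400, Mo), (24, 28, 8100, 9230, Cal), (24, 38, 5120, 1380, Quin), (24, 38, 5120, 1400, Mo), (24, 38, 5120, 9230, Cal), (24, 38, 6000, 1380, Quin), (24, 38, 6000, 1400, Mo), (24, 38, 6000, 9230, Cal), (38, 1, 1950, 3250, Fay), (38, 1, 1950, 4130, Ada), (38, 1, 1950, 8740, Tai), (38, 12, 8110, 3250, Fay), (38, 12, 8110, 4130, Ada), (38, 12, 8110, 8740, Tai), (38, 17, 1830, 3250, Fay), (38, 17, 1830, 4130, Ada), (38, 17, 1830, 8740, Tai), (38, 19, 4130, 3250, Fay), (38, 19, 4130, 4130, Ada), (38, 19, 4130, 8740, Tai), (38, 2, 1540, 3250, Fay), (38, 2, 1540, 4130, Ada), (38, 2, 1540, 8740, Tai), (38, 3, 5260, 3250, Fay), (38, 3, 5260, 4130, Ada), (38, 3, 5260, 8740, Tai)}
Keep only column(s) eid, salary, name, mgr (3 duplicate(s) eliminated): {(24, 1380, Quin, 12), (24, 1380, Quin, 20), (24, 1380, Quin, 28), (24, 1380, Quin, 38), (24, 1400, Mo, 12), (24, 1400, Mo, 20), (24, 1400, Mo, 28), (24, 1400, Mo, 38), (24, 9230, Cal, 12), (24, 9230, Cal, 20), (24, 9230, Cal, 28), (24, 9230, Cal, 38), (38, 3250, Fay, 1), (38, 3250, Fay, 12), (38, 3250, Fay, 17), (38, 3250, Fay, 19), (38, 3250, Fay, 2), (38, 3250, Fay, 3), (38, 4130, Ada, 1), (38, 4130, Ada, 12), (38, 4130, Ada, 17), (38, 4130, Ada, 19), (38, 4130, Ada, 2), (38, 4130, Ada, 3), (38, 8740, Tai, 1), (38, 8740, Tai, 12), (38, 8740, Tai, 17), (38, 8740, Tai, 19), (38, 8740, Tai, 2), (38, 8740, Tai, 3)}
Filtering on name != Fay leaves {(24, 1380, Quin, 12), (24, 1380, Quin, 20), (24, 1380, Quin, 28), (24, 1380, Quin, 38), (24, 1400, Mo, 12), (24, 1400, Mo, 20), (24, 1400, Mo, 28), (24, 1400, Mo, 38), (24, 9230, Cal, 12), (24, 9230, Cal, 20), (24, 9230, Cal, 28), (24, 9230, Cal, 38), (38, 4130, Ada, 1), (38, 4130, Ada, 12), (38, 4130, Ada, 17), (38, 4130, Ada, 19), (38, 4130, Ada, 2), (38, 4130, Ada, 3), (38, 8740, Tai, 1), (38, 8740, Tai, 12), (38, 8740, Tai, 17), (38, 8740, Tai, 19), (38, 8740, Tai, 2), (38, 8740, Tai, 3)}.
Keep only column(s) eid, name (19 duplicate(s) eliminated): {(24, Cal), (24, Mo), (24, Quin), (38, Ada), (38, Tai)}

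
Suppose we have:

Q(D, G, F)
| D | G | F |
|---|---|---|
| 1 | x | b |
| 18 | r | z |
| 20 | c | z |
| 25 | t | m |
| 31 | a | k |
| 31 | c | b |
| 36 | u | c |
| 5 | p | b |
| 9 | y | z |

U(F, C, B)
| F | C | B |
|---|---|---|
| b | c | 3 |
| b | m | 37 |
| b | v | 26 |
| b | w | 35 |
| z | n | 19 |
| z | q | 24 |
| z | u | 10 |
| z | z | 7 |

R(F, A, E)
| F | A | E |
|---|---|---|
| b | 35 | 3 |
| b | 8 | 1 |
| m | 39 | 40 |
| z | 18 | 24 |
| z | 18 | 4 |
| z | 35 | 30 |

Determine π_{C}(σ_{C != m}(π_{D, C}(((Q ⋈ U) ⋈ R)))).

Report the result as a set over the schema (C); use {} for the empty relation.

{c, n, q, u, v, w, z}

Joining Q and U on F yields {(1, x, b, c, 3), (1, x, b, m, 37), (1, x, b, v, 26), (1, x, b, w, 35), (18, r, z, n, 19), (18, r, z, q, 24), (18, r, z, u, 10), (18, r, z, z, 7), (20, c, z, n, 19), (20, c, z, q, 24), (20, c, z, u, 10), (20, c, z, z, 7), (31, c, b, c, 3), (31, c, b, m, 37), (31, c, b, v, 26), (31, c, b, w, 35), (5, p, b, c, 3), (5, p, b, m, 37), (5, p, b, v, 26), (5, p, b, w, 35), (9, y, z, n, 19), (9, y, z, q, 24), (9, y, z, u, 10), (9, y, z, z, 7)}.
Joining (Q ⋈ U) and R on F yields {(1, x, b, c, 3, 35, 3), (1, x, b, c, 3, 8, 1), (1, x, b, m, 37, 35, 3), (1, x, b, m, 37, 8, 1), (1, x, b, v, 26, 35, 3), (1, x, b, v, 26, 8, 1), (1, x, b, w, 35, 35, 3), (1, x, b, w, 35, 8, 1), (18, r, z, n, 19, 18, 24), (18, r, z, n, 19, 18, 4), (18, r, z, n, 19, 35, 30), (18, r, z, q, 24, 18, 24), (18, r, z, q, 24, 18, 4), (18, r, z, q, 24, 35, 30), (18, r, z, u, 10, 18, 24), (18, r, z, u, 10, 18, 4), (18, r, z, u, 10, 35, 30), (18, r, z, z, 7, 18, 24), (18, r, z, z, 7, 18, 4), (18, r, z, z, 7, 35, 30), (20, c, z, n, 19, 18, 24), (20, c, z, n, 19, 18, 4), (20, c, z, n, 19, 35, 30), (20, c, z, q, 24, 18, 24), (20, c, z, q, 24, 18, 4), (20, c, z, q, 24, 35, 30), (20, c, z, u, 10, 18, 24), (20, c, z, u, 10, 18, 4), (20, c, z, u, 10, 35, 30), (20, c, z, z, 7, 18, 24), (20, c, z, z, 7, 18, 4), (20, c, z, z, 7, 35, 30), (31, c, b, c, 3, 35, 3), (31, c, b, c, 3, 8, 1), (31, c, b, m, 37, 35, 3), (31, c, b, m, 37, 8, 1), (31, c, b, v, 26, 35, 3), (31, c, b, v, 26, 8, 1), (31, c, b, w, 35, 35, 3), (31, c, b, w, 35, 8, 1), (5, p, b, c, 3, 35, 3), (5, p, b, c, 3, 8, 1), (5, p, b, m, 37, 35, 3), (5, p, b, m, 37, 8, 1), (5, p, b, v, 26, 35, 3), (5, p, b, v, 26, 8, 1), (5, p, b, w, 35, 35, 3), (5, p, b, w, 35, 8, 1), (9, y, z, n, 19, 18, 24), (9, y, z, n, 19, 18, 4), (9, y, z, n, 19, 35, 30), (9, y, z, q, 24, 18, 24), (9, y, z, q, 24, 18, 4), (9, y, z, q, 24, 35, 30), (9, y, z, u, 10, 18, 24), (9, y, z, u, 10, 18, 4), (9, y, z, u, 10, 35, 30), (9, y, z, z, 7, 18, 24), (9, y, z, z, 7, 18, 4), (9, y, z, z, 7, 35, 30)}.
π_{D, C} gives {(1, c), (1, m), (1, v), (1, w), (18, n), (18, q), (18, u), (18, z), (20, n), (20, q), (20, u), (20, z), (31, c), (31, m), (31, v), (31, w), (5, c), (5, m), (5, v), (5, w), (9, n), (9, q), (9, u), (9, z)} (36 duplicate(s) eliminated).
Filtering on C != m leaves {(1, c), (1, v), (1, w), (18, n), (18, q), (18, u), (18, z), (20, n), (20, q), (20, u), (20, z), (31, c), (31, v), (31, w), (5, c), (5, v), (5, w), (9, n), (9, q), (9, u), (9, z)}.
π_{C} gives {c, n, q, u, v, w, z} (14 duplicate(s) eliminated).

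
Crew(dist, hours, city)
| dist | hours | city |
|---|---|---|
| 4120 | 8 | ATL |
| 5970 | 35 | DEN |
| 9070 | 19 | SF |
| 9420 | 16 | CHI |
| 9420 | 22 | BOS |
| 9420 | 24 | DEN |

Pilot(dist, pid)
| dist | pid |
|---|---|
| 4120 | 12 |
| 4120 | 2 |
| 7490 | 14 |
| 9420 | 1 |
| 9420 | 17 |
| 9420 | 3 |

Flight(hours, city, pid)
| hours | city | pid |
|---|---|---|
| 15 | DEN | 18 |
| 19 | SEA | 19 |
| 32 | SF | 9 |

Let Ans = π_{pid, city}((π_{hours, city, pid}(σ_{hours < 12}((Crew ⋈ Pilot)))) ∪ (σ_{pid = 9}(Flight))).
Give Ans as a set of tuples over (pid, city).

{(12, ATL), (2, ATL), (9, SF)}

Joining Crew and Pilot on dist yields {(4120, 8, ATL, 12), (4120, 8, ATL, 2), (9420, 16, CHI, 1), (9420, 16, CHI, 17), (9420, 16, CHI, 3), (9420, 22, BOS, 1), (9420, 22, BOS, 17), (9420, 22, BOS, 3), (9420, 24, DEN, 1), (9420, 24, DEN, 17), (9420, 24, DEN, 3)}.
σ[hours < 12]: keep tuples satisfying hours < 12 → {(4120, 8, ATL, 12), (4120, 8, ATL, 2)}
π[hours, city, pid]: project onto (hours, city, pid) → {(8, ATL, 12), (8, ATL, 2)}
σ[pid = 9]: keep tuples satisfying pid = 9 → {(32, SF, 9)}
Taking the union: {(32, SF, 9), (8, ATL, 12), (8, ATL, 2)}
π[pid, city]: project onto (pid, city) → {(12, ATL), (2, ATL), (9, SF)}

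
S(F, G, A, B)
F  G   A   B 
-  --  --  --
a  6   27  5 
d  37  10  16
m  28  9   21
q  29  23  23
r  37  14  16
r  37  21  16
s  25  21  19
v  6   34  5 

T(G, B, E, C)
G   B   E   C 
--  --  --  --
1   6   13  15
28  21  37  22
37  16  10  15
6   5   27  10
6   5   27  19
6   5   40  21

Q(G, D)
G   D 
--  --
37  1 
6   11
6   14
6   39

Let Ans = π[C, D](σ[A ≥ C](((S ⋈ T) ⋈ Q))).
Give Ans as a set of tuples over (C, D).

Natural join on G, B: {(a, 6, 27, 5, 27, 10), (a, 6, 27, 5, 27, 19), (a, 6, 27, 5, 40, 21), (d, 37, 10, 16, 10, 15), (m, 28, 9, 21, 37, 22), (r, 37, 14, 16, 10, 15), (r, 37, 21, 16, 10, 15), (v, 6, 34, 5, 27, 10), (v, 6, 34, 5, 27, 19), (v, 6, 34, 5, 40, 21)}
Natural join on G: {(a, 6, 27, 5, 27, 10, 11), (a, 6, 27, 5, 27, 10, 14), (a, 6, 27, 5, 27, 10, 39), (a, 6, 27, 5, 27, 19, 11), (a, 6, 27, 5, 27, 19, 14), (a, 6, 27, 5, 27, 19, 39), (a, 6, 27, 5, 40, 21, 11), (a, 6, 27, 5, 40, 21, 14), (a, 6, 27, 5, 40, 21, 39), (d, 37, 10, 16, 10, 15, 1), (r, 37, 14, 16, 10, 15, 1), (r, 37, 21, 16, 10, 15, 1), (v, 6, 34, 5, 27, 10, 11), (v, 6, 34, 5, 27, 10, 14), (v, 6, 34, 5, 27, 10, 39), (v, 6, 34, 5, 27, 19, 11), (v, 6, 34, 5, 27, 19, 14), (v, 6, 34, 5, 27, 19, 39), (v, 6, 34, 5, 40, 21, 11), (v, 6, 34, 5, 40, 21, 14), (v, 6, 34, 5, 40, 21, 39)}
Selection A ≥ C: {(a, 6, 27, 5, 27, 10, 11), (a, 6, 27, 5, 27, 10, 14), (a, 6, 27, 5, 27, 10, 39), (a, 6, 27, 5, 27, 19, 11), (a, 6, 27, 5, 27, 19, 14), (a, 6, 27, 5, 27, 19, 39), (a, 6, 27, 5, 40, 21, 11), (a, 6, 27, 5, 40, 21, 14), (a, 6, 27, 5, 40, 21, 39), (r, 37, 21, 16, 10, 15, 1), (v, 6, 34, 5, 27, 10, 11), (v, 6, 34, 5, 27, 10, 14), (v, 6, 34, 5, 27, 10, 39), (v, 6, 34, 5, 27, 19, 11), (v, 6, 34, 5, 27, 19, 14), (v, 6, 34, 5, 27, 19, 39), (v, 6, 34, 5, 40, 21, 11), (v, 6, 34, 5, 40, 21, 14), (v, 6, 34, 5, 40, 21, 39)}
Projecting to C, D (9 duplicate(s) eliminated): {(10, 11), (10, 14), (10, 39), (15, 1), (19, 11), (19, 14), (19, 39), (21, 11), (21, 14), (21, 39)}

{(10, 11), (10, 14), (10, 39), (15, 1), (19, 11), (19, 14), (19, 39), (21, 11), (21, 14), (21, 39)}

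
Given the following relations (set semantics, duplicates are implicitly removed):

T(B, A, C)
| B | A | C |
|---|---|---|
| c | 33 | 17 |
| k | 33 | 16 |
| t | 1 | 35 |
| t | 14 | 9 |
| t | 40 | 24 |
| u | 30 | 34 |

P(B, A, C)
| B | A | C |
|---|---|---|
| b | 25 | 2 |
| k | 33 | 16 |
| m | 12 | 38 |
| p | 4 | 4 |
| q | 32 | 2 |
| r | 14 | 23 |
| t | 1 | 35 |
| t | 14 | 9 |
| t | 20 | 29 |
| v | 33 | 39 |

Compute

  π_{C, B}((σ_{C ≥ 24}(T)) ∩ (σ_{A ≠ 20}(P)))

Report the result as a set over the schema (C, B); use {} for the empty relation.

Selection C ≥ 24: {(t, 1, 35), (t, 40, 24), (u, 30, 34)}
Selection A ≠ 20: {(b, 25, 2), (k, 33, 16), (m, 12, 38), (p, 4, 4), (q, 32, 2), (r, 14, 23), (t, 1, 35), (t, 14, 9), (v, 33, 39)}
Taking the intersection: {(t, 1, 35)}
Keep only column(s) C, B: {(35, t)}

{(35, t)}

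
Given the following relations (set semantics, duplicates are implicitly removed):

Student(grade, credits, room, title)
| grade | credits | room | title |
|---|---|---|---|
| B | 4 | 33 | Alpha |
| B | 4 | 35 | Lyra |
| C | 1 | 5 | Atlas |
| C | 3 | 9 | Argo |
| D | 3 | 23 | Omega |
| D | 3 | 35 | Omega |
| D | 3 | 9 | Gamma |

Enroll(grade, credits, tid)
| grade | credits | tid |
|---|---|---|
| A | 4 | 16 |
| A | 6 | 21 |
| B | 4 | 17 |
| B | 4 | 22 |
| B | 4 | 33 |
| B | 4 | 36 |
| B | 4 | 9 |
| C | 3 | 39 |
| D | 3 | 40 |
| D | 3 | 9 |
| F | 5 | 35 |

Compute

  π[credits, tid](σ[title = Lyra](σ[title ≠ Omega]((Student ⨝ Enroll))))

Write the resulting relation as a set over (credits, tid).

{(4, 17), (4, 22), (4, 33), (4, 36), (4, 9)}

Student ⋈ Enroll (natural join on grade, credits): {(B, 4, 33, Alpha, 17), (B, 4, 33, Alpha, 22), (B, 4, 33, Alpha, 33), (B, 4, 33, Alpha, 36), (B, 4, 33, Alpha, 9), (B, 4, 35, Lyra, 17), (B, 4, 35, Lyra, 22), (B, 4, 35, Lyra, 33), (B, 4, 35, Lyra, 36), (B, 4, 35, Lyra, 9), (C, 3, 9, Argo, 39), (D, 3, 23, Omega, 40), (D, 3, 23, Omega, 9), (D, 3, 35, Omega, 40), (D, 3, 35, Omega, 9), (D, 3, 9, Gamma, 40), (D, 3, 9, Gamma, 9)}
Selection title ≠ Omega: {(B, 4, 33, Alpha, 17), (B, 4, 33, Alpha, 22), (B, 4, 33, Alpha, 33), (B, 4, 33, Alpha, 36), (B, 4, 33, Alpha, 9), (B, 4, 35, Lyra, 17), (B, 4, 35, Lyra, 22), (B, 4, 35, Lyra, 33), (B, 4, 35, Lyra, 36), (B, 4, 35, Lyra, 9), (C, 3, 9, Argo, 39), (D, 3, 9, Gamma, 40), (D, 3, 9, Gamma, 9)}
Selection title = Lyra: {(B, 4, 35, Lyra, 17), (B, 4, 35, Lyra, 22), (B, 4, 35, Lyra, 33), (B, 4, 35, Lyra, 36), (B, 4, 35, Lyra, 9)}
Projecting to credits, tid: {(4, 17), (4, 22), (4, 33), (4, 36), (4, 9)}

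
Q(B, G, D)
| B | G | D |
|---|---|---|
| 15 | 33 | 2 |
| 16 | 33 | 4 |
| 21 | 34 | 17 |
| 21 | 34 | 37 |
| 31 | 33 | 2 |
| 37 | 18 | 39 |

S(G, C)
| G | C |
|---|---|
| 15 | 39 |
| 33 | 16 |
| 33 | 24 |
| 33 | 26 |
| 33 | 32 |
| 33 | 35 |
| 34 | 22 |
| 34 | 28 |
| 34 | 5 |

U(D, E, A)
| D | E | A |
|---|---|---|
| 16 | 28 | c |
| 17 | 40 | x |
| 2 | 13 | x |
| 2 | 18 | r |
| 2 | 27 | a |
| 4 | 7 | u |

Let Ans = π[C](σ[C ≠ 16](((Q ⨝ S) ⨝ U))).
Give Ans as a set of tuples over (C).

Q ⋈ S (natural join on G): {(15, 33, 2, 16), (15, 33, 2, 24), (15, 33, 2, 26), (15, 33, 2, 32), (15, 33, 2, 35), (16, 33, 4, 16), (16, 33, 4, 24), (16, 33, 4, 26), (16, 33, 4, 32), (16, 33, 4, 35), (21, 34, 17, 22), (21, 34, 17, 28), (21, 34, 17, 5), (21, 34, 37, 22), (21, 34, 37, 28), (21, 34, 37, 5), (31, 33, 2, 16), (31, 33, 2, 24), (31, 33, 2, 26), (31, 33, 2, 32), (31, 33, 2, 35)}
(Q ⨝ S) ⋈ U (natural join on D): {(15, 33, 2, 16, 13, x), (15, 33, 2, 16, 18, r), (15, 33, 2, 16, 27, a), (15, 33, 2, 24, 13, x), (15, 33, 2, 24, 18, r), (15, 33, 2, 24, 27, a), (15, 33, 2, 26, 13, x), (15, 33, 2, 26, 18, r), (15, 33, 2, 26, 27, a), (15, 33, 2, 32, 13, x), (15, 33, 2, 32, 18, r), (15, 33, 2, 32, 27, a), (15, 33, 2, 35, 13, x), (15, 33, 2, 35, 18, r), (15, 33, 2, 35, 27, a), (16, 33, 4, 16, 7, u), (16, 33, 4, 24, 7, u), (16, 33, 4, 26, 7, u), (16, 33, 4, 32, 7, u), (16, 33, 4, 35, 7, u), (21, 34, 17, 22, 40, x), (21, 34, 17, 28, 40, x), (21, 34, 17, 5, 40, x), (31, 33, 2, 16, 13, x), (31, 33, 2, 16, 18, r), (31, 33, 2, 16, 27, a), (31, 33, 2, 24, 13, x), (31, 33, 2, 24, 18, r), (31, 33, 2, 24, 27, a), (31, 33, 2, 26, 13, x), (31, 33, 2, 26, 18, r), (31, 33, 2, 26, 27, a), (31, 33, 2, 32, 13, x), (31, 33, 2, 32, 18, r), (31, 33, 2, 32, 27, a), (31, 33, 2, 35, 13, x), (31, 33, 2, 35, 18, r), (31, 33, 2, 35, 27, a)}
σ[C ≠ 16]: keep tuples satisfying C ≠ 16 → {(15, 33, 2, 24, 13, x), (15, 33, 2, 24, 18, r), (15, 33, 2, 24, 27, a), (15, 33, 2, 26, 13, x), (15, 33, 2, 26, 18, r), (15, 33, 2, 26, 27, a), (15, 33, 2, 32, 13, x), (15, 33, 2, 32, 18, r), (15, 33, 2, 32, 27, a), (15, 33, 2, 35, 13, x), (15, 33, 2, 35, 18, r), (15, 33, 2, 35, 27, a), (16, 33, 4, 24, 7, u), (16, 33, 4, 26, 7, u), (16, 33, 4, 32, 7, u), (16, 33, 4, 35, 7, u), (21, 34, 17, 22, 40, x), (21, 34, 17, 28, 40, x), (21, 34, 17, 5, 40, x), (31, 33, 2, 24, 13, x), (31, 33, 2, 24, 18, r), (31, 33, 2, 24, 27, a), (31, 33, 2, 26, 13, x), (31, 33, 2, 26, 18, r), (31, 33, 2, 26, 27, a), (31, 33, 2, 32, 13, x), (31, 33, 2, 32, 18, r), (31, 33, 2, 32, 27, a), (31, 33, 2, 35, 13, x), (31, 33, 2, 35, 18, r), (31, 33, 2, 35, 27, a)}
Keep only column(s) C (24 duplicate(s) eliminated): {22, 24, 26, 28, 32, 35, 5}

{22, 24, 26, 28, 32, 35, 5}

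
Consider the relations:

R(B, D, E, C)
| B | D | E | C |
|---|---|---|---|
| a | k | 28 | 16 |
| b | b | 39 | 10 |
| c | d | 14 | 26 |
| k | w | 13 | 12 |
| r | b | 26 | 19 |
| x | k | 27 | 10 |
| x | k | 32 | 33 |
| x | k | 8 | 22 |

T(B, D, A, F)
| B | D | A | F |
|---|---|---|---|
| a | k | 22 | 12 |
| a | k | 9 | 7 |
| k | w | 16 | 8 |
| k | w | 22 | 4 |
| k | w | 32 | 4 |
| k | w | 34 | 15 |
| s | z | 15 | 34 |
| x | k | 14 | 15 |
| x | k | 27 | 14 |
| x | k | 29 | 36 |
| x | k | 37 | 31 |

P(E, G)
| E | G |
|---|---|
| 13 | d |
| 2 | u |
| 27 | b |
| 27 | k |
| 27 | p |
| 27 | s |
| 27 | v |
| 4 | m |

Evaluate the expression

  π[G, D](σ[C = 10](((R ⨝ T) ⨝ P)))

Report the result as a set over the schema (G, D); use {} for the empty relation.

{(b, k), (k, k), (p, k), (s, k), (v, k)}

R ⋈ T (natural join on B, D): {(a, k, 28, 16, 22, 12), (a, k, 28, 16, 9, 7), (k, w, 13, 12, 16, 8), (k, w, 13, 12, 22, 4), (k, w, 13, 12, 32, 4), (k, w, 13, 12, 34, 15), (x, k, 27, 10, 14, 15), (x, k, 27, 10, 27, 14), (x, k, 27, 10, 29, 36), (x, k, 27, 10, 37, 31), (x, k, 32, 33, 14, 15), (x, k, 32, 33, 27, 14), (x, k, 32, 33, 29, 36), (x, k, 32, 33, 37, 31), (x, k, 8, 22, 14, 15), (x, k, 8, 22, 27, 14), (x, k, 8, 22, 29, 36), (x, k, 8, 22, 37, 31)}
(R ⨝ T) ⋈ P (natural join on E): {(k, w, 13, 12, 16, 8, d), (k, w, 13, 12, 22, 4, d), (k, w, 13, 12, 32, 4, d), (k, w, 13, 12, 34, 15, d), (x, k, 27, 10, 14, 15, b), (x, k, 27, 10, 14, 15, k), (x, k, 27, 10, 14, 15, p), (x, k, 27, 10, 14, 15, s), (x, k, 27, 10, 14, 15, v), (x, k, 27, 10, 27, 14, b), (x, k, 27, 10, 27, 14, k), (x, k, 27, 10, 27, 14, p), (x, k, 27, 10, 27, 14, s), (x, k, 27, 10, 27, 14, v), (x, k, 27, 10, 29, 36, b), (x, k, 27, 10, 29, 36, k), (x, k, 27, 10, 29, 36, p), (x, k, 27, 10, 29, 36, s), (x, k, 27, 10, 29, 36, v), (x, k, 27, 10, 37, 31, b), (x, k, 27, 10, 37, 31, k), (x, k, 27, 10, 37, 31, p), (x, k, 27, 10, 37, 31, s), (x, k, 27, 10, 37, 31, v)}
Apply σ_{C = 10}; surviving tuples: {(x, k, 27, 10, 14, 15, b), (x, k, 27, 10, 14, 15, k), (x, k, 27, 10, 14, 15, p), (x, k, 27, 10, 14, 15, s), (x, k, 27, 10, 14, 15, v), (x, k, 27, 10, 27, 14, b), (x, k, 27, 10, 27, 14, k), (x, k, 27, 10, 27, 14, p), (x, k, 27, 10, 27, 14, s), (x, k, 27, 10, 27, 14, v), (x, k, 27, 10, 29, 36, b), (x, k, 27, 10, 29, 36, k), (x, k, 27, 10, 29, 36, p), (x, k, 27, 10, 29, 36, s), (x, k, 27, 10, 29, 36, v), (x, k, 27, 10, 37, 31, b), (x, k, 27, 10, 37, 31, k), (x, k, 27, 10, 37, 31, p), (x, k, 27, 10, 37, 31, s), (x, k, 27, 10, 37, 31, v)}
π_{G, D} gives {(b, k), (k, k), (p, k), (s, k), (v, k)} (15 duplicate(s) eliminated).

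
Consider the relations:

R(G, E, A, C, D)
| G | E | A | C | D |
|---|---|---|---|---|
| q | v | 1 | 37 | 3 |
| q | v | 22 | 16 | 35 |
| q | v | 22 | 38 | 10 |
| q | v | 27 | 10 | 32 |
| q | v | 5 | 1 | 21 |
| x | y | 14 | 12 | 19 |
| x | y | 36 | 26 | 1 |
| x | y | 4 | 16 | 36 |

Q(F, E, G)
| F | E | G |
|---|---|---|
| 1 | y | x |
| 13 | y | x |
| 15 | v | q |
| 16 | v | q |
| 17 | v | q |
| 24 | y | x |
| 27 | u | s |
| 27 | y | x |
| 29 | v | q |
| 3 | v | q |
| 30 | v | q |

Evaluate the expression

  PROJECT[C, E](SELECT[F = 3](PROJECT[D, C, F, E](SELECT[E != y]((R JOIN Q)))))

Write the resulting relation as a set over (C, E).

{(1, v), (10, v), (16, v), (37, v), (38, v)}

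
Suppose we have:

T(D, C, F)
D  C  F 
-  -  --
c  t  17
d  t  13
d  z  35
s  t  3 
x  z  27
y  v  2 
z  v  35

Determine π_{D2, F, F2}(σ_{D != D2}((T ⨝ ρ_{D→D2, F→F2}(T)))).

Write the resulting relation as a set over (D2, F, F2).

{(c, 13, 17), (c, 3, 17), (d, 17, 13), (d, 27, 35), (d, 3, 13), (s, 13, 3), (s, 17, 3), (x, 35, 27), (y, 35, 2), (z, 2, 35)}

ρ[D→D2, F→F2]: schema becomes (D2, C, F2); tuples unchanged.
Natural join on C: {(c, t, 17, c, 17), (c, t, 17, d, 13), (c, t, 17, s, 3), (d, t, 13, c, 17), (d, t, 13, d, 13), (d, t, 13, s, 3), (d, z, 35, d, 35), (d, z, 35, x, 27), (s, t, 3, c, 17), (s, t, 3, d, 13), (s, t, 3, s, 3), (x, z, 27, d, 35), (x, z, 27, x, 27), (y, v, 2, y, 2), (y, v, 2, z, 35), (z, v, 35, y, 2), (z, v, 35, z, 35)}
Filtering on D != D2 leaves {(c, t, 17, d, 13), (c, t, 17, s, 3), (d, t, 13, c, 17), (d, t, 13, s, 3), (d, z, 35, x, 27), (s, t, 3, c, 17), (s, t, 3, d, 13), (x, z, 27, d, 35), (y, v, 2, z, 35), (z, v, 35, y, 2)}.
π_{D2, F, F2} gives {(c, 13, 17), (c, 3, 17), (d, 17, 13), (d, 27, 35), (d, 3, 13), (s, 13, 3), (s, 17, 3), (x, 35, 27), (y, 35, 2), (z, 2, 35)}.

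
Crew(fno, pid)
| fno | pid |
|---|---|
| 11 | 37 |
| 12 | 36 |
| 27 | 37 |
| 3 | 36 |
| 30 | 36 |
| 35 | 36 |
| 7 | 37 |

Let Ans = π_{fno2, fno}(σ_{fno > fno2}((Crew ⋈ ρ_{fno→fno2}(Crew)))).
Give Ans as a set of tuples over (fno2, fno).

{(11, 27), (12, 30), (12, 35), (3, 12), (3, 30), (3, 35), (30, 35), (7, 11), (7, 27)}

ρ[fno→fno2]: schema becomes (fno2, pid); tuples unchanged.
Joining Crew and ρ_{fno→fno2}(Crew) on pid yields {(11, 37, 11), (11, 37, 27), (11, 37, 7), (12, 36, 12), (12, 36, 3), (12, 36, 30), (12, 36, 35), (27, 37, 11), (27, 37, 27), (27, 37, 7), (3, 36, 12), (3, 36, 3), (3, 36, 30), (3, 36, 35), (30, 36, 12), (30, 36, 3), (30, 36, 30), (30, 36, 35), (35, 36, 12), (35, 36, 3), (35, 36, 30), (35, 36, 35), (7, 37, 11), (7, 37, 27), (7, 37, 7)}.
Filtering on fno > fno2 leaves {(11, 37, 7), (12, 36, 3), (27, 37, 11), (27, 37, 7), (30, 36, 12), (30, 36, 3), (35, 36, 12), (35, 36, 3), (35, 36, 30)}.
π_{fno2, fno} gives {(11, 27), (12, 30), (12, 35), (3, 12), (3, 30), (3, 35), (30, 35), (7, 11), (7, 27)}.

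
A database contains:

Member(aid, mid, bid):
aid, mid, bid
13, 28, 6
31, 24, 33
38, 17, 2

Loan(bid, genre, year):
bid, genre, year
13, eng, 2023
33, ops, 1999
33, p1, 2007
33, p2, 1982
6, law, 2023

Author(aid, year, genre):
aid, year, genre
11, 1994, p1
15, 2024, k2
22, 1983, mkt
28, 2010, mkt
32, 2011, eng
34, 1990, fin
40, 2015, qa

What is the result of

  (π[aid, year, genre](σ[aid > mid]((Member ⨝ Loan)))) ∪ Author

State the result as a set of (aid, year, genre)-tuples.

Natural join on bid: {(13, 28, 6, law, 2023), (31, 24, 33, ops, 1999), (31, 24, 33, p1, 2007), (31, 24, 33, p2, 1982)}
Selection aid > mid: {(31, 24, 33, ops, 1999), (31, 24, 33, p1, 2007), (31, 24, 33, p2, 1982)}
π[aid, year, genre]: project onto (aid, year, genre) → {(31, 1982, p2), (31, 1999, ops), (31, 2007, p1)}
Taking the union: {(11, 1994, p1), (15, 2024, k2), (22, 1983, mkt), (28, 2010, mkt), (31, 1982, p2), (31, 1999, ops), (31, 2007, p1), (32, 2011, eng), (34, 1990, fin), (40, 2015, qa)}

{(11, 1994, p1), (15, 2024, k2), (22, 1983, mkt), (28, 2010, mkt), (31, 1982, p2), (31, 1999, ops), (31, 2007, p1), (32, 2011, eng), (34, 1990, fin), (40, 2015, qa)}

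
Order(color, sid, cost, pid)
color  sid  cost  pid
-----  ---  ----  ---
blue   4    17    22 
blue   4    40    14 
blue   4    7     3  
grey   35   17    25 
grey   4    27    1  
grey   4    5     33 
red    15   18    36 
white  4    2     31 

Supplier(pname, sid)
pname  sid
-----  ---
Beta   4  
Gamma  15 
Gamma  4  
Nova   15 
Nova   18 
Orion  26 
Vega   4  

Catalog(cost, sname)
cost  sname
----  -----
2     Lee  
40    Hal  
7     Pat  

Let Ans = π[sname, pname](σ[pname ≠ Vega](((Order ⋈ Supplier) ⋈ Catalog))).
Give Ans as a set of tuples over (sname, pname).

Joining Order and Supplier on sid yields {(blue, 4, 17, 22, Beta), (blue, 4, 17, 22, Gamma), (blue, 4, 17, 22, Vega), (blue, 4, 40, 14, Beta), (blue, 4, 40, 14, Gamma), (blue, 4, 40, 14, Vega), (blue, 4, 7, 3, Beta), (blue, 4, 7, 3, Gamma), (blue, 4, 7, 3, Vega), (grey, 4, 27, 1, Beta), (grey, 4, 27, 1, Gamma), (grey, 4, 27, 1, Vega), (grey, 4, 5, 33, Beta), (grey, 4, 5, 33, Gamma), (grey, 4, 5, 33, Vega), (red, 15, 18, 36, Gamma), (red, 15, 18, 36, Nova), (white, 4, 2, 31, Beta), (white, 4, 2, 31, Gamma), (white, 4, 2, 31, Vega)}.
Joining (Order ⋈ Supplier) and Catalog on cost yields {(blue, 4, 40, 14, Beta, Hal), (blue, 4, 40, 14, Gamma, Hal), (blue, 4, 40, 14, Vega, Hal), (blue, 4, 7, 3, Beta, Pat), (blue, 4, 7, 3, Gamma, Pat), (blue, 4, 7, 3, Vega, Pat), (white, 4, 2, 31, Beta, Lee), (white, 4, 2, 31, Gamma, Lee), (white, 4, 2, 31, Vega, Lee)}.
Selection pname ≠ Vega: {(blue, 4, 40, 14, Beta, Hal), (blue, 4, 40, 14, Gamma, Hal), (blue, 4, 7, 3, Beta, Pat), (blue, 4, 7, 3, Gamma, Pat), (white, 4, 2, 31, Beta, Lee), (white, 4, 2, 31, Gamma, Lee)}
π[sname, pname]: project onto (sname, pname) → {(Hal, Beta), (Hal, Gamma), (Lee, Beta), (Lee, Gamma), (Pat, Beta), (Pat, Gamma)}

{(Hal, Beta), (Hal, Gamma), (Lee, Beta), (Lee, Gamma), (Pat, Beta), (Pat, Gamma)}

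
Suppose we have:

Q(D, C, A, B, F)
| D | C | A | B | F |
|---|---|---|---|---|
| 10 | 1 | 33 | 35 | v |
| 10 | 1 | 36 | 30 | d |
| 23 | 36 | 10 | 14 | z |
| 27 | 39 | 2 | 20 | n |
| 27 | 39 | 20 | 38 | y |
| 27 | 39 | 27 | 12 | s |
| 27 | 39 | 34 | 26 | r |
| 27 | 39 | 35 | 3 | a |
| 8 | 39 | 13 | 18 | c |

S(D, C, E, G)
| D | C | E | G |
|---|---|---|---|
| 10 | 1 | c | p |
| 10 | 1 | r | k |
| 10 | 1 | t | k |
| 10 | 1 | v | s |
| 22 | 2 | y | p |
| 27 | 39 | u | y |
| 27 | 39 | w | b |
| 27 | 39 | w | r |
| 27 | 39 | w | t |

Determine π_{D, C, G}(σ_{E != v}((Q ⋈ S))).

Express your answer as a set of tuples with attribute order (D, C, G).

{(10, 1, k), (10, 1, p), (27, 39, b), (27, 39, r), (27, 39, t), (27, 39, y)}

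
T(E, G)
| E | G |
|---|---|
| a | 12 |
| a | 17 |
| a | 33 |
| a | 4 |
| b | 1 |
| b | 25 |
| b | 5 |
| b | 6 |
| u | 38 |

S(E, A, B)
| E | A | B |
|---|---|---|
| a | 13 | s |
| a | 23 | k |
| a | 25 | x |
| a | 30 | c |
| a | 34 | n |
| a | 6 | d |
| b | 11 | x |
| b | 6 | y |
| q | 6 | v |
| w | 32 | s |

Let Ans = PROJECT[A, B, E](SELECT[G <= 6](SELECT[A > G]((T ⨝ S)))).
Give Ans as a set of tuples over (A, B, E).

{(11, x, b), (13, s, a), (23, k, a), (25, x, a), (30, c, a), (34, n, a), (6, d, a), (6, y, b)}

Natural join on E: {(a, 12, 13, s), (a, 12, 23, k), (a, 12, 25, x), (a, 12, 30, c), (a, 12, 34, n), (a, 12, 6, d), (a, 17, 13, s), (a, 17, 23, k), (a, 17, 25, x), (a, 17, 30, c), (a, 17, 34, n), (a, 17, 6, d), (a, 33, 13, s), (a, 33, 23, k), (a, 33, 25, x), (a, 33, 30, c), (a, 33, 34, n), (a, 33, 6, d), (a, 4, 13, s), (a, 4, 23, k), (a, 4, 25, x), (a, 4, 30, c), (a, 4, 34, n), (a, 4, 6, d), (b, 1, 11, x), (b, 1, 6, y), (b, 25, 11, x), (b, 25, 6, y), (b, 5, 11, x), (b, 5, 6, y), (b, 6, 11, x), (b, 6, 6, y)}
σ[A > G]: keep tuples satisfying A > G → {(a, 12, 13, s), (a, 12, 23, k), (a, 12, 25, x), (a, 12, 30, c), (a, 12, 34, n), (a, 17, 23, k), (a, 17, 25, x), (a, 17, 30, c), (a, 17, 34, n), (a, 33, 34, n), (a, 4, 13, s), (a, 4, 23, k), (a, 4, 25, x), (a, 4, 30, c), (a, 4, 34, n), (a, 4, 6, d), (b, 1, 11, x), (b, 1, 6, y), (b, 5, 11, x), (b, 5, 6, y), (b, 6, 11, x)}
σ[G <= 6]: keep tuples satisfying G <= 6 → {(a, 4, 13, s), (a, 4, 23, k), (a, 4, 25, x), (a, 4, 30, c), (a, 4, 34, n), (a, 4, 6, d), (b, 1, 11, x), (b, 1, 6, y), (b, 5, 11, x), (b, 5, 6, y), (b, 6, 11, x)}
Projecting to A, B, E (3 duplicate(s) eliminated): {(11, x, b), (13, s, a), (23, k, a), (25, x, a), (30, c, a), (34, n, a), (6, d, a), (6, y, b)}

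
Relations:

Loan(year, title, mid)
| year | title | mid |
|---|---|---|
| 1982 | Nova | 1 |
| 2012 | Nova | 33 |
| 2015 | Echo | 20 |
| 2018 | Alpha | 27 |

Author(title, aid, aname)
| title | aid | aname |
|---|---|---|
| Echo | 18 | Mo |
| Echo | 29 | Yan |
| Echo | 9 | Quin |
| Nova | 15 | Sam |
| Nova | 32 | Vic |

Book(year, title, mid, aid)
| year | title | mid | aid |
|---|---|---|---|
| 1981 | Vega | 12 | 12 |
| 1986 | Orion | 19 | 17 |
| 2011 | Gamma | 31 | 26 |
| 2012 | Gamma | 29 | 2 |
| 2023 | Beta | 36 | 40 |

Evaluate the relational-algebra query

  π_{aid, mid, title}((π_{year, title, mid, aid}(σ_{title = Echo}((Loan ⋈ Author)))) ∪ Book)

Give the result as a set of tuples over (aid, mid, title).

{(12, 12, Vega), (17, 19, Orion), (18, 20, Echo), (2, 29, Gamma), (26, 31, Gamma), (29, 20, Echo), (40, 36, Beta), (9, 20, Echo)}

Natural join on title: {(1982, Nova, 1, 15, Sam), (1982, Nova, 1, 32, Vic), (2012, Nova, 33, 15, Sam), (2012, Nova, 33, 32, Vic), (2015, Echo, 20, 18, Mo), (2015, Echo, 20, 29, Yan), (2015, Echo, 20, 9, Quin)}
σ[title = Echo]: keep tuples satisfying title = Echo → {(2015, Echo, 20, 18, Mo), (2015, Echo, 20, 29, Yan), (2015, Echo, 20, 9, Quin)}
Projecting to year, title, mid, aid: {(2015, Echo, 20, 18), (2015, Echo, 20, 29), (2015, Echo, 20, 9)}
Union: {(2015, Echo, 20, 18), (2015, Echo, 20, 29), (2015, Echo, 20, 9)} with {(1981, Vega, 12, 12), (1986, Orion, 19, 17), (2011, Gamma, 31, 26), (2012, Gamma, 29, 2), (2023, Beta, 36, 40)} → {(1981, Vega, 12, 12), (1986, Orion, 19, 17), (2011, Gamma, 31, 26), (2012, Gamma, 29, 2), (2015, Echo, 20, 18), (2015, Echo, 20, 29), (2015, Echo, 20, 9), (2023, Beta, 36, 40)}
Projecting to aid, mid, title: {(12, 12, Vega), (17, 19, Orion), (18, 20, Echo), (2, 29, Gamma), (26, 31, Gamma), (29, 20, Echo), (40, 36, Beta), (9, 20, Echo)}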